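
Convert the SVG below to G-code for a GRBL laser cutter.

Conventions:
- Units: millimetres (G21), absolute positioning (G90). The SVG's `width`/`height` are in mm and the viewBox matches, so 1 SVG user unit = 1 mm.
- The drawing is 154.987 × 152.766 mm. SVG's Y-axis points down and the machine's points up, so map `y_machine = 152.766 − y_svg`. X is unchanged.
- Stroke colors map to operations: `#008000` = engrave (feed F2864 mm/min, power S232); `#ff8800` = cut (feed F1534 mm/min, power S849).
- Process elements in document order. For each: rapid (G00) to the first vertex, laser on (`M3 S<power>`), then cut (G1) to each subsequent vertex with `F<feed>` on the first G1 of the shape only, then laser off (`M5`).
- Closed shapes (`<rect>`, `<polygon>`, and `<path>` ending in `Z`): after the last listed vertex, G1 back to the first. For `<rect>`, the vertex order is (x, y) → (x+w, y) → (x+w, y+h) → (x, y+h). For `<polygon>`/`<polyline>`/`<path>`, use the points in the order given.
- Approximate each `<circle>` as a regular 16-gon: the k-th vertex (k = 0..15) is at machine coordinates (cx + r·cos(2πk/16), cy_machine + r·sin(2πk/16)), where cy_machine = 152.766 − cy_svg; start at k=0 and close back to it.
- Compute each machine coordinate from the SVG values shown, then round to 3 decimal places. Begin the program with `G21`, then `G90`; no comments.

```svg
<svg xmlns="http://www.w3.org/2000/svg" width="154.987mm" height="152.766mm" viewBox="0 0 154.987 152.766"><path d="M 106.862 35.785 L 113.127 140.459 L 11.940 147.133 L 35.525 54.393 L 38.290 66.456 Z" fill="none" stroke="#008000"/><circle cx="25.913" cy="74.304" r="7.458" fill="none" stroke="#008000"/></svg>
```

G21
G90
G00 X106.862 Y116.981
M3 S232
G1 X113.127 Y12.307 F2864
G1 X11.940 Y5.633
G1 X35.525 Y98.373
G1 X38.290 Y86.310
G1 X106.862 Y116.981
M5
G00 X33.371 Y78.462
M3 S232
G1 X32.803 Y81.316 F2864
G1 X31.187 Y83.736
G1 X28.767 Y85.352
G1 X25.913 Y85.920
G1 X23.059 Y85.352
G1 X20.639 Y83.736
G1 X19.023 Y81.316
G1 X18.455 Y78.462
G1 X19.023 Y75.608
G1 X20.639 Y73.188
G1 X23.059 Y71.572
G1 X25.913 Y71.004
G1 X28.767 Y71.572
G1 X31.187 Y73.188
G1 X32.803 Y75.608
G1 X33.371 Y78.462
M5

1 u = 1 mm; y_m = 152.766 − y.

[1] `<path>` closed polygon, #008000→engrave S232 F2864: (106.862,116.981) → (113.127,12.307) → (11.940,5.633) → (35.525,98.373) → (38.290,86.310) → (106.862,116.981) (closed)

[2] `<circle>` circle, #008000→engrave S232 F2864: (33.371,78.462) → (32.803,81.316) → (31.187,83.736) → (28.767,85.352) → (25.913,85.920) → (23.059,85.352) → (20.639,83.736) → (19.023,81.316) → (18.455,78.462) → (19.023,75.608) → (20.639,73.188) → (23.059,71.572) → (25.913,71.004) → (28.767,71.572) → (31.187,73.188) → (32.803,75.608) → (33.371,78.462) (closed)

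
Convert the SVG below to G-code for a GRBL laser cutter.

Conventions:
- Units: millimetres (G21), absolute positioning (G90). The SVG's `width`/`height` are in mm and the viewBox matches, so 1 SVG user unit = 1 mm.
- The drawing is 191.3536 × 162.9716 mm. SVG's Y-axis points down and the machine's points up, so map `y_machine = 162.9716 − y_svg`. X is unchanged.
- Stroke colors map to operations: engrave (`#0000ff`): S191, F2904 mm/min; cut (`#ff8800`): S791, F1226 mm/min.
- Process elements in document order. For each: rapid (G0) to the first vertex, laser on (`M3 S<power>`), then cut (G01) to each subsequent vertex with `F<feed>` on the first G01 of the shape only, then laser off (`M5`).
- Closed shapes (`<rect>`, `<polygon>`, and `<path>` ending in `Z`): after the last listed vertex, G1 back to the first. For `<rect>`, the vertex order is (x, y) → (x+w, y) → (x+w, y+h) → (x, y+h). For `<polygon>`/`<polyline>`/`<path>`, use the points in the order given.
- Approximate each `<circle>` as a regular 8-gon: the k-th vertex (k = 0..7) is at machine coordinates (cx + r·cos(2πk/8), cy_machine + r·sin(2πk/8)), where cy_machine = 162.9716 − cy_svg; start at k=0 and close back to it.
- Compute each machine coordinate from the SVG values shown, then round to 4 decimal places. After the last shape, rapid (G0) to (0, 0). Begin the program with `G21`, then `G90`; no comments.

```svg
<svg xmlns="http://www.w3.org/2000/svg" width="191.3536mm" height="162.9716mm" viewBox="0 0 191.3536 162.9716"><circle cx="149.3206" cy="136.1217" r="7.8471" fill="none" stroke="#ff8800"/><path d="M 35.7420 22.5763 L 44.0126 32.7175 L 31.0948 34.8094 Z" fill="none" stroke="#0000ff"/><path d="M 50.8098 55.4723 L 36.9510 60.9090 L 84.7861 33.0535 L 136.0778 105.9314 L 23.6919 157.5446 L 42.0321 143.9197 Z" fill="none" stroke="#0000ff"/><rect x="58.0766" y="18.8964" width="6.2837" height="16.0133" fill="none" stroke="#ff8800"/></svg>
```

G21
G90
G0 X157.1677 Y26.8499
M3 S791
G01 X154.8693 Y32.3986 F1226
G01 X149.3206 Y34.6970
G01 X143.7719 Y32.3986
G01 X141.4735 Y26.8499
G01 X143.7719 Y21.3012
G01 X149.3206 Y19.0028
G01 X154.8693 Y21.3012
G01 X157.1677 Y26.8499
M5
G0 X35.7420 Y140.3953
M3 S191
G01 X44.0126 Y130.2541 F2904
G01 X31.0948 Y128.1622
G01 X35.7420 Y140.3953
M5
G0 X50.8098 Y107.4993
M3 S191
G01 X36.9510 Y102.0626 F2904
G01 X84.7861 Y129.9181
G01 X136.0778 Y57.0402
G01 X23.6919 Y5.4270
G01 X42.0321 Y19.0519
G01 X50.8098 Y107.4993
M5
G0 X58.0766 Y144.0752
M3 S791
G01 X64.3603 Y144.0752 F1226
G01 X64.3603 Y128.0619
G01 X58.0766 Y128.0619
G01 X58.0766 Y144.0752
M5
G0 X0.0000 Y0.0000

Since the viewBox matches the mm dimensions, user units are millimetres directly. The only transform is the Y-flip y_m = 162.9716 − y_svg.

Shape 1 is a circle drawn with `<circle>`. Its stroke #ff8800 means cut at S791, F1226. After flipping Y the toolpath is (157.1677,26.8499) → (154.8693,32.3986) → (149.3206,34.6970) → (143.7719,32.3986) → (141.4735,26.8499) → (143.7719,21.3012) → (149.3206,19.0028) → (154.8693,21.3012) → (157.1677,26.8499), returning to the start.

Shape 2 is a regular polygon drawn with `<path>`. Its stroke #0000ff means engrave at S191, F2904. After flipping Y the toolpath is (35.7420,140.3953) → (44.0126,130.2541) → (31.0948,128.1622) → (35.7420,140.3953), returning to the start.

Shape 3 is a closed polygon drawn with `<path>`. Its stroke #0000ff means engrave at S191, F2904. After flipping Y the toolpath is (50.8098,107.4993) → (36.9510,102.0626) → (84.7861,129.9181) → (136.0778,57.0402) → (23.6919,5.4270) → (42.0321,19.0519) → (50.8098,107.4993), returning to the start.

Shape 4 is a rectangle drawn with `<rect>`. Its stroke #ff8800 means cut at S791, F1226. After flipping Y the toolpath is (58.0766,144.0752) → (64.3603,144.0752) → (64.3603,128.0619) → (58.0766,128.0619) → (58.0766,144.0752), returning to the start.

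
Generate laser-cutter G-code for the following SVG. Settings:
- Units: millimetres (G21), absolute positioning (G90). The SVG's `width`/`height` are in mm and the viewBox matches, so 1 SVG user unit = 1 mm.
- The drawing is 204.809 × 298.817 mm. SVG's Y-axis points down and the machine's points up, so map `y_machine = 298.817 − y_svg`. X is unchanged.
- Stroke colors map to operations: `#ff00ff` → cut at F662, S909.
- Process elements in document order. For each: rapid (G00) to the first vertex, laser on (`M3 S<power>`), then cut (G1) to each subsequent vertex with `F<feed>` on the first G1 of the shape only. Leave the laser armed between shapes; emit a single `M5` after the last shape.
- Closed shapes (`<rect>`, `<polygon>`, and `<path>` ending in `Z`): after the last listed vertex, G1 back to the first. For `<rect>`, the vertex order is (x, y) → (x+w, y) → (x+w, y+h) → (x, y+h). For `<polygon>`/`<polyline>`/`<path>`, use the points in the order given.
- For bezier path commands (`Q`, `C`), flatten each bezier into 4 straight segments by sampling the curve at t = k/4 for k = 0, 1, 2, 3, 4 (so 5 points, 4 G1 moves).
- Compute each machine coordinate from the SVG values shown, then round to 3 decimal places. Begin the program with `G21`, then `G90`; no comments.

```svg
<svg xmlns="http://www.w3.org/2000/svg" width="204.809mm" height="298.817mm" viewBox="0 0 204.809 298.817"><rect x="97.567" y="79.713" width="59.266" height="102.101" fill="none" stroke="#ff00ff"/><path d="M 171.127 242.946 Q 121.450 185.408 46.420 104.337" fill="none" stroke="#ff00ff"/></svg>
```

viewBox `0 0 204.809 298.817` with mm width/height → 1 unit = 1 mm. Flip: y_m = 298.817 − y_svg.

**Shape 1** — `<rect>` rectangle, stroke `#ff00ff` → cut (S909, F662). Machine vertices: (97.567,219.104) → (156.833,219.104) → (156.833,117.003) → (97.567,117.003) → (97.567,219.104). Closed: final G1 returns to the first vertex.

**Shape 2** — `<path>` quadratic bezier, stroke `#ff00ff` → cut (S909, F662). Control points (SVG): P0=(171.127,242.946), P1=(121.450,185.408), P2=(46.420,104.337); sampled at t=k/4. Machine vertices: (171.127,55.871) → (144.704,86.111) → (115.112,119.292) → (82.350,155.415) → (46.420,194.480). Open path.

G21
G90
G00 X97.567 Y219.104
M3 S909
G1 X156.833 Y219.104 F662
G1 X156.833 Y117.003
G1 X97.567 Y117.003
G1 X97.567 Y219.104
G00 X171.127 Y55.871
M3 S909
G1 X144.704 Y86.111 F662
G1 X115.112 Y119.292
G1 X82.350 Y155.415
G1 X46.420 Y194.480
M5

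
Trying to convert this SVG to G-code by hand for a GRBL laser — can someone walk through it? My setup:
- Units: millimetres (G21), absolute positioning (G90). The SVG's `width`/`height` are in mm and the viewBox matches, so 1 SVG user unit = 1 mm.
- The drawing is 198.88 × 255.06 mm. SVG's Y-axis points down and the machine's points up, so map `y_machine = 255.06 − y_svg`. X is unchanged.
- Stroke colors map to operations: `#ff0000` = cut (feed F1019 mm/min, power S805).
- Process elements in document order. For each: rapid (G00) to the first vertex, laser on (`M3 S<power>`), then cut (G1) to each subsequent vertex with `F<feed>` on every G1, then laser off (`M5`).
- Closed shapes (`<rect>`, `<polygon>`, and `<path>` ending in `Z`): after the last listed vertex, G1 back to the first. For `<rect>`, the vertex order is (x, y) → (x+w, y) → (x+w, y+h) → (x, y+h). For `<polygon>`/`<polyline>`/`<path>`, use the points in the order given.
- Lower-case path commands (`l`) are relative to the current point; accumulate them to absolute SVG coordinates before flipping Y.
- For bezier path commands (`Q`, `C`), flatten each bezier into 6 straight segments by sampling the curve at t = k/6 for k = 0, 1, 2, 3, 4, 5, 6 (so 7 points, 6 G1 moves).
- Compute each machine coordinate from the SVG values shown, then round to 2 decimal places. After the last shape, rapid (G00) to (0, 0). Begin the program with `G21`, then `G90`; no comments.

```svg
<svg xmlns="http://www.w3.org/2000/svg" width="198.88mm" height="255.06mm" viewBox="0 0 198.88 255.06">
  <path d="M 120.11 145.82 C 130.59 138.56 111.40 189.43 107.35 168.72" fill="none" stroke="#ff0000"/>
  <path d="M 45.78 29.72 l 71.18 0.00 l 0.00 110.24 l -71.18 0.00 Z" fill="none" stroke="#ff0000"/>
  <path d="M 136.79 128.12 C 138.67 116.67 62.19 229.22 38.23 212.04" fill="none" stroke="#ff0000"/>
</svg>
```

G21
G90
G00 X120.11 Y109.24
M3 S805
G1 X123.08 Y108.63 F1019
G1 X122.36 Y101.93 F1019
G1 X119.18 Y92.75 F1019
G1 X114.79 Y84.69 F1019
G1 X110.43 Y81.35 F1019
G1 X107.35 Y86.34 F1019
M5
G00 X45.78 Y225.34
M3 S805
G1 X116.96 Y225.34 F1019
G1 X116.96 Y115.10 F1019
G1 X45.78 Y115.10 F1019
G1 X45.78 Y225.34 F1019
M5
G00 X136.79 Y126.94
M3 S805
G1 X131.81 Y123.51 F1019
G1 X117.40 Y106.45 F1019
G1 X97.20 Y82.83 F1019
G1 X74.85 Y59.69 F1019
G1 X53.98 Y44.07 F1019
G1 X38.23 Y43.02 F1019
M5
G00 X0.00 Y0.00

1 u = 1 mm; y_m = 255.06 − y.

[1] `<path>` cubic bezier, #ff0000→cut S805 F1019: (120.11,109.24) → (123.08,108.63) → (122.36,101.93) → (119.18,92.75) → (114.79,84.69) → (110.43,81.35) → (107.35,86.34)

[2] `<path>` rectangle, #ff0000→cut S805 F1019: (45.78,225.34) → (116.96,225.34) → (116.96,115.10) → (45.78,115.10) → (45.78,225.34) (closed)

[3] `<path>` cubic bezier, #ff0000→cut S805 F1019: (136.79,126.94) → (131.81,123.51) → (117.40,106.45) → (97.20,82.83) → (74.85,59.69) → (53.98,44.07) → (38.23,43.02)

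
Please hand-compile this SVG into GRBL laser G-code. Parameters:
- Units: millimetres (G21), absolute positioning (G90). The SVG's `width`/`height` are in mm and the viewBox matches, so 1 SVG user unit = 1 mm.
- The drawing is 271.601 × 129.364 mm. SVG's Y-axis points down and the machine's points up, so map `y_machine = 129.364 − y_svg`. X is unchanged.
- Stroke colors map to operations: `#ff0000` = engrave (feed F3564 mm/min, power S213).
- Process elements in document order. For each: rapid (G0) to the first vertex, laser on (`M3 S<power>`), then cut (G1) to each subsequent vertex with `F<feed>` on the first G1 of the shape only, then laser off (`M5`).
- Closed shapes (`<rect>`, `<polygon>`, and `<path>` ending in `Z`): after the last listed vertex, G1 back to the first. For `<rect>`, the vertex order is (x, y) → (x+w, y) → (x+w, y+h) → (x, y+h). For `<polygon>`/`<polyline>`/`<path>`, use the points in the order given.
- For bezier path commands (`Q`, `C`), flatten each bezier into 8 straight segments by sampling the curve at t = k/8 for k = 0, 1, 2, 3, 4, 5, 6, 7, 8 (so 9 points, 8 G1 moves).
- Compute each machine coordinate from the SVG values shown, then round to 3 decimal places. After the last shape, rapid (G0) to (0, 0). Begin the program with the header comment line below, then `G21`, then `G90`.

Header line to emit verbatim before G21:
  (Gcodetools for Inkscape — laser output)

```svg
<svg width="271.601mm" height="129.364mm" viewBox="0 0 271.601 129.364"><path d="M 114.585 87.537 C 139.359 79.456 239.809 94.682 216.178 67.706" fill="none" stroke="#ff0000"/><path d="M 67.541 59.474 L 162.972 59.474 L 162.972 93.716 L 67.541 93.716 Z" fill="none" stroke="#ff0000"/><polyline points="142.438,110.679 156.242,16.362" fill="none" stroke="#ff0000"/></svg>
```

Since the viewBox matches the mm dimensions, user units are millimetres directly. The only transform is the Y-flip y_m = 129.364 − y_svg.

Shape 1 is a cubic bezier drawn with `<path>`. Its stroke #ff0000 means engrave at S213, F3564. After flipping Y the toolpath is (114.585,41.827) → (127.032,43.893) → (144.234,44.541) → (163.848,44.540) → (183.533,44.657) → (200.950,45.659) → (213.757,48.315) → (219.613,53.392) → (216.178,61.658).

Shape 2 is a rectangle drawn with `<path>`. Its stroke #ff0000 means engrave at S213, F3564. After flipping Y the toolpath is (67.541,69.890) → (162.972,69.890) → (162.972,35.648) → (67.541,35.648) → (67.541,69.890), returning to the start.

Shape 3 is a line segment drawn with `<polyline>`. Its stroke #ff0000 means engrave at S213, F3564. After flipping Y the toolpath is (142.438,18.685) → (156.242,113.002).

(Gcodetools for Inkscape — laser output)
G21
G90
G0 X114.585 Y41.827
M3 S213
G1 X127.032 Y43.893 F3564
G1 X144.234 Y44.541
G1 X163.848 Y44.540
G1 X183.533 Y44.657
G1 X200.950 Y45.659
G1 X213.757 Y48.315
G1 X219.613 Y53.392
G1 X216.178 Y61.658
M5
G0 X67.541 Y69.890
M3 S213
G1 X162.972 Y69.890 F3564
G1 X162.972 Y35.648
G1 X67.541 Y35.648
G1 X67.541 Y69.890
M5
G0 X142.438 Y18.685
M3 S213
G1 X156.242 Y113.002 F3564
M5
G0 X0.000 Y0.000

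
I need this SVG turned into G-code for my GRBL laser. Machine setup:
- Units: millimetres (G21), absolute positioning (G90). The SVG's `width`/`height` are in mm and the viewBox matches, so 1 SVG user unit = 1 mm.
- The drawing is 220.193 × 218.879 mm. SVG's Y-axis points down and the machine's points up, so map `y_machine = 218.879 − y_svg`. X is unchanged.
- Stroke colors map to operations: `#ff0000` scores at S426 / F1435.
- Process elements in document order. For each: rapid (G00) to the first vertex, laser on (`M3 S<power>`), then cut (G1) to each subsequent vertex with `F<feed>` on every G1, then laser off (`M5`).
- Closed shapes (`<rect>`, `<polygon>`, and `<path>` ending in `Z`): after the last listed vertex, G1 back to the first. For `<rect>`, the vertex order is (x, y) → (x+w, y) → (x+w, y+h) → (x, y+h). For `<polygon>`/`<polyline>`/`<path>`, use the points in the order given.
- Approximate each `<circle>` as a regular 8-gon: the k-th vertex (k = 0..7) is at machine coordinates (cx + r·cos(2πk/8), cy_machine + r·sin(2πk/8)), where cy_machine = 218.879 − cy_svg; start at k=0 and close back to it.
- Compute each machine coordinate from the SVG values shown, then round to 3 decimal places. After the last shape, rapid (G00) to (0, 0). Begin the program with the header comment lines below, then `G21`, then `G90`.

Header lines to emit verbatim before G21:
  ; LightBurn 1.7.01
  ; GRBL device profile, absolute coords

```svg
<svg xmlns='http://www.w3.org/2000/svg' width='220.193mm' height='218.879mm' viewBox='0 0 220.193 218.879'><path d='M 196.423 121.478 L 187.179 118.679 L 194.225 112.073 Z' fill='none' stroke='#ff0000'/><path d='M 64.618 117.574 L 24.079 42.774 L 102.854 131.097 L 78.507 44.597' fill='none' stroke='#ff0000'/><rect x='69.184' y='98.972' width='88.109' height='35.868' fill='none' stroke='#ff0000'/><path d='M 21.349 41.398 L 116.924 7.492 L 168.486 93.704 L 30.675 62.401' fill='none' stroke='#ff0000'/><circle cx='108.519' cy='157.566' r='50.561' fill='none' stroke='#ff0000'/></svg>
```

1 u = 1 mm; y_m = 218.879 − y.

[1] `<path>` regular polygon, #ff0000→score S426 F1435: (196.423,97.401) → (187.179,100.200) → (194.225,106.806) → (196.423,97.401) (closed)

[2] `<path>` open polyline, #ff0000→score S426 F1435: (64.618,101.305) → (24.079,176.105) → (102.854,87.782) → (78.507,174.282)

[3] `<rect>` rectangle, #ff0000→score S426 F1435: (69.184,119.907) → (157.293,119.907) → (157.293,84.039) → (69.184,84.039) → (69.184,119.907) (closed)

[4] `<path>` open polyline, #ff0000→score S426 F1435: (21.349,177.481) → (116.924,211.387) → (168.486,125.175) → (30.675,156.478)

[5] `<circle>` circle, #ff0000→score S426 F1435: (159.080,61.313) → (144.271,97.065) → (108.519,111.874) → (72.767,97.065) → (57.958,61.313) → (72.767,25.561) → (108.519,10.752) → (144.271,25.561) → (159.080,61.313) (closed)

; LightBurn 1.7.01
; GRBL device profile, absolute coords
G21
G90
G00 X196.423 Y97.401
M3 S426
G1 X187.179 Y100.200 F1435
G1 X194.225 Y106.806 F1435
G1 X196.423 Y97.401 F1435
M5
G00 X64.618 Y101.305
M3 S426
G1 X24.079 Y176.105 F1435
G1 X102.854 Y87.782 F1435
G1 X78.507 Y174.282 F1435
M5
G00 X69.184 Y119.907
M3 S426
G1 X157.293 Y119.907 F1435
G1 X157.293 Y84.039 F1435
G1 X69.184 Y84.039 F1435
G1 X69.184 Y119.907 F1435
M5
G00 X21.349 Y177.481
M3 S426
G1 X116.924 Y211.387 F1435
G1 X168.486 Y125.175 F1435
G1 X30.675 Y156.478 F1435
M5
G00 X159.080 Y61.313
M3 S426
G1 X144.271 Y97.065 F1435
G1 X108.519 Y111.874 F1435
G1 X72.767 Y97.065 F1435
G1 X57.958 Y61.313 F1435
G1 X72.767 Y25.561 F1435
G1 X108.519 Y10.752 F1435
G1 X144.271 Y25.561 F1435
G1 X159.080 Y61.313 F1435
M5
G00 X0.000 Y0.000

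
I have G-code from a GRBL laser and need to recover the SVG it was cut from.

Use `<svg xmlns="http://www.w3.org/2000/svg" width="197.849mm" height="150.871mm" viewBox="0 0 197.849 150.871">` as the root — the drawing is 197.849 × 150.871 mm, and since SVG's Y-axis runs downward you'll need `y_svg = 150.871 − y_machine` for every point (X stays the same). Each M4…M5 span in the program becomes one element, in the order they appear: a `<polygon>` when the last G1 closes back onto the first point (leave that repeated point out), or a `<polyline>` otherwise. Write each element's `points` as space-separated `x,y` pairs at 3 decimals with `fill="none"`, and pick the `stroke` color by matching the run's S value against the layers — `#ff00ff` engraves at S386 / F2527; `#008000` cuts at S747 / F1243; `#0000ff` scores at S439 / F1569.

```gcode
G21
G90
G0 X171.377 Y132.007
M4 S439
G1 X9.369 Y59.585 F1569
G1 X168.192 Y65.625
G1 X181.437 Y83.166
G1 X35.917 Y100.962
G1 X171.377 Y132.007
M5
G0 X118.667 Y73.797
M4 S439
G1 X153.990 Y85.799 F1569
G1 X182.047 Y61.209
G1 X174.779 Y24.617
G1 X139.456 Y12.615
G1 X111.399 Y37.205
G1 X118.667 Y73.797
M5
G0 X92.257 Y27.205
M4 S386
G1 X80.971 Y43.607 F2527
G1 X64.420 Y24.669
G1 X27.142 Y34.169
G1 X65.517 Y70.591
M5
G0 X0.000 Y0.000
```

<svg xmlns="http://www.w3.org/2000/svg" width="197.849mm" height="150.871mm" viewBox="0 0 197.849 150.871">
  <polygon points="171.377,18.864 9.369,91.286 168.192,85.246 181.437,67.705 35.917,49.909" fill="none" stroke="#0000ff"/>
  <polygon points="118.667,77.074 153.990,65.072 182.047,89.662 174.779,126.254 139.456,138.256 111.399,113.666" fill="none" stroke="#0000ff"/>
  <polyline points="92.257,123.666 80.971,107.264 64.420,126.202 27.142,116.702 65.517,80.280" fill="none" stroke="#ff00ff"/>
</svg>

Each laser-on run becomes one SVG element. Flip Y back into SVG space with y_svg = 150.871 − y_machine.

Run 1: power S439 maps to stroke `#0000ff` (score). The run returns to its start, so emit a `<polygon>` with points (Y-flipped): 171.377,18.864 9.369,91.286 168.192,85.246 181.437,67.705 35.917,49.909.

Run 2: power S439 maps to stroke `#0000ff` (score). The run returns to its start, so emit a `<polygon>` with points (Y-flipped): 118.667,77.074 153.990,65.072 182.047,89.662 174.779,126.254 139.456,138.256 111.399,113.666.

Run 3: S386 ⇒ engrave layer `#ff00ff`. The run is open, so emit a `<polyline>` with points (Y-flipped): 92.257,123.666 80.971,107.264 64.420,126.202 27.142,116.702 65.517,80.280.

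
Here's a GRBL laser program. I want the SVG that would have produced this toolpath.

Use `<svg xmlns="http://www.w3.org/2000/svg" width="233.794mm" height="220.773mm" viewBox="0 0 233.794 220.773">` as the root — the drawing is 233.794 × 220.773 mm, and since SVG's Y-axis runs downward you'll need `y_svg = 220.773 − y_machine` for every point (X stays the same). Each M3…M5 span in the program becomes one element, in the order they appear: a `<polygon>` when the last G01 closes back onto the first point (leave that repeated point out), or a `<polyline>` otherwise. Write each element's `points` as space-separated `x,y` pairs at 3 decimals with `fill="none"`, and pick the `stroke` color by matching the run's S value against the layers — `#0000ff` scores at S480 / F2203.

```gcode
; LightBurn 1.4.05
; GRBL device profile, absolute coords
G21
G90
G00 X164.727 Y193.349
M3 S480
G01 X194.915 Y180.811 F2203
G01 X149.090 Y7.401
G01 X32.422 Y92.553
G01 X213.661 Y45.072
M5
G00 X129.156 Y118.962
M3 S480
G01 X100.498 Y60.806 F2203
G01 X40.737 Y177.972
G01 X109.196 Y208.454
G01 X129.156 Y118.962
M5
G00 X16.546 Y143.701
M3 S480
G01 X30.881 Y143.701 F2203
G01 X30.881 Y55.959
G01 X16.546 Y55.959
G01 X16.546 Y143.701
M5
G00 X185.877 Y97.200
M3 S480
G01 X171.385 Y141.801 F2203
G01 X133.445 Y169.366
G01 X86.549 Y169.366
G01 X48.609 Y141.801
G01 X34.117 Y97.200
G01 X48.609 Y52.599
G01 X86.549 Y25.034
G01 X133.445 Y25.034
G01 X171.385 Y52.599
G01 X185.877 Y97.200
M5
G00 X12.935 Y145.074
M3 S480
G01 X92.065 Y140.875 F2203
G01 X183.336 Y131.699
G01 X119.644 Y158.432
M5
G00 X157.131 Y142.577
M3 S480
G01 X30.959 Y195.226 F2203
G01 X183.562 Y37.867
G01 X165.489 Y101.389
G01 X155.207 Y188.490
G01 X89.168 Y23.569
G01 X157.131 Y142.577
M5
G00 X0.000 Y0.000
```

<svg xmlns="http://www.w3.org/2000/svg" width="233.794mm" height="220.773mm" viewBox="0 0 233.794 220.773">
  <polyline points="164.727,27.424 194.915,39.962 149.090,213.372 32.422,128.220 213.661,175.701" fill="none" stroke="#0000ff"/>
  <polygon points="129.156,101.811 100.498,159.967 40.737,42.801 109.196,12.319" fill="none" stroke="#0000ff"/>
  <polygon points="16.546,77.072 30.881,77.072 30.881,164.814 16.546,164.814" fill="none" stroke="#0000ff"/>
  <polygon points="185.877,123.573 171.385,78.972 133.445,51.407 86.549,51.407 48.609,78.972 34.117,123.573 48.609,168.174 86.549,195.739 133.445,195.739 171.385,168.174" fill="none" stroke="#0000ff"/>
  <polyline points="12.935,75.699 92.065,79.898 183.336,89.074 119.644,62.341" fill="none" stroke="#0000ff"/>
  <polygon points="157.131,78.196 30.959,25.547 183.562,182.906 165.489,119.384 155.207,32.283 89.168,197.204" fill="none" stroke="#0000ff"/>
</svg>

Each laser-on run becomes one SVG element. Flip Y back into SVG space with y_svg = 220.773 − y_machine. Every run uses S480, so all elements get stroke `#0000ff` (score).

Run 1: The run is open, so emit a `<polyline>` with points (Y-flipped): 164.727,27.424 194.915,39.962 149.090,213.372 32.422,128.220 213.661,175.701.

Run 2: The run returns to its start, so emit a `<polygon>` with points (Y-flipped): 129.156,101.811 100.498,159.967 40.737,42.801 109.196,12.319.

Run 3: The run returns to its start, so emit a `<polygon>` with points (Y-flipped): 16.546,77.072 30.881,77.072 30.881,164.814 16.546,164.814.

Run 4: The run returns to its start, so emit a `<polygon>` with points (Y-flipped): 185.877,123.573 171.385,78.972 133.445,51.407 86.549,51.407 48.609,78.972 34.117,123.573 48.609,168.174 86.549,195.739 133.445,195.739 171.385,168.174.

Run 5: The run is open, so emit a `<polyline>` with points (Y-flipped): 12.935,75.699 92.065,79.898 183.336,89.074 119.644,62.341.

Run 6: The run returns to its start, so emit a `<polygon>` with points (Y-flipped): 157.131,78.196 30.959,25.547 183.562,182.906 165.489,119.384 155.207,32.283 89.168,197.204.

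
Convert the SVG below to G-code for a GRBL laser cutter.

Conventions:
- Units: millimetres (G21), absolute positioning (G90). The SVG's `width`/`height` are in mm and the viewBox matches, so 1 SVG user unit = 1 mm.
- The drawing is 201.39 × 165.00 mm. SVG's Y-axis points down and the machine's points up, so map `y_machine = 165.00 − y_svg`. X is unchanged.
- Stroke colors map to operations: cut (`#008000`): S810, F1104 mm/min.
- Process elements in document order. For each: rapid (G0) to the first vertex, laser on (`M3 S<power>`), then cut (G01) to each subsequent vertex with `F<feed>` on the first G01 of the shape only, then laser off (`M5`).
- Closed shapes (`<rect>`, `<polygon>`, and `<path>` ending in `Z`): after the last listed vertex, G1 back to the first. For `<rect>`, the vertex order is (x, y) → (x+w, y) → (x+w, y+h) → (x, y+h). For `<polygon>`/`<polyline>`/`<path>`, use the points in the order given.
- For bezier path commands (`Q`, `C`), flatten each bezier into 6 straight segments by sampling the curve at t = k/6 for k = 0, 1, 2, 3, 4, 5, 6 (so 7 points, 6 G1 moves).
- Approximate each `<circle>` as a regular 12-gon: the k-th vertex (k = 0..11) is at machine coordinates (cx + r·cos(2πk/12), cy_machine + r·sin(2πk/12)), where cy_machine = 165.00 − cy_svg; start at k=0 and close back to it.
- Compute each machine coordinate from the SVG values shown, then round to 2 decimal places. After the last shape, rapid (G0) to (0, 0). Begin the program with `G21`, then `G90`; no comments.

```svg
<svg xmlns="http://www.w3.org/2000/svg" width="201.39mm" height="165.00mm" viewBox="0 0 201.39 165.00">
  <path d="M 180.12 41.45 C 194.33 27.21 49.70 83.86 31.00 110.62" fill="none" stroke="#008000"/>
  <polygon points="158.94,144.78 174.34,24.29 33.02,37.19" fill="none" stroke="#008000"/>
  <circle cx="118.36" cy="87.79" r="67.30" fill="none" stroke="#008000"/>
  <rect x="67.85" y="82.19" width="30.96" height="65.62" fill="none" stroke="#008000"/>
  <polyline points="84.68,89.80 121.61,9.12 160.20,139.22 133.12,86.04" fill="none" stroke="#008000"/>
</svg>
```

G21
G90
G0 X180.12 Y123.55
M3 S810
G01 X175.31 Y125.23 F1104
G01 X151.93 Y117.89
G01 X117.90 Y104.34
G01 X81.13 Y87.37
G01 X49.53 Y69.78
G01 X31.00 Y54.38
M5
G0 X158.94 Y20.22
M3 S810
G01 X174.34 Y140.71 F1104
G01 X33.02 Y127.81
G01 X158.94 Y20.22
M5
G0 X185.66 Y77.21
M3 S810
G01 X176.64 Y110.86 F1104
G01 X152.01 Y135.49
G01 X118.36 Y144.51
G01 X84.71 Y135.49
G01 X60.08 Y110.86
G01 X51.06 Y77.21
G01 X60.08 Y43.56
G01 X84.71 Y18.93
G01 X118.36 Y9.91
G01 X152.01 Y18.93
G01 X176.64 Y43.56
G01 X185.66 Y77.21
M5
G0 X67.85 Y82.81
M3 S810
G01 X98.81 Y82.81 F1104
G01 X98.81 Y17.19
G01 X67.85 Y17.19
G01 X67.85 Y82.81
M5
G0 X84.68 Y75.20
M3 S810
G01 X121.61 Y155.88 F1104
G01 X160.20 Y25.78
G01 X133.12 Y78.96
M5
G0 X0.00 Y0.00

viewBox `0 0 201.39 165.00` with mm width/height → 1 unit = 1 mm. Flip: y_m = 165.00 − y_svg.

**Shape 1** — `<path>` cubic bezier, stroke `#008000` → cut (S810, F1104). Control points (SVG): P0=(180.12,41.45), P1=(194.33,27.21), P2=(49.70,83.86), P3=(31.00,110.62); sampled at t=k/6. Machine vertices: (180.12,123.55) → (175.31,125.23) → (151.93,117.89) → (117.90,104.34) → (81.13,87.37) → (49.53,69.78) → (31.00,54.38). Open path.

**Shape 2** — `<polygon>` closed polygon, stroke `#008000` → cut (S810, F1104). Machine vertices: (158.94,20.22) → (174.34,140.71) → (33.02,127.81) → (158.94,20.22). Closed: final G1 returns to the first vertex.

**Shape 3** — `<circle>` circle, stroke `#008000` → cut (S810, F1104). Machine vertices: (185.66,77.21) → (176.64,110.86) → (152.01,135.49) → (118.36,144.51) → (84.71,135.49) → (60.08,110.86) → (51.06,77.21) → (60.08,43.56) → (84.71,18.93) → (118.36,9.91) → (152.01,18.93) → (176.64,43.56) → (185.66,77.21). Closed: final G1 returns to the first vertex.

**Shape 4** — `<rect>` rectangle, stroke `#008000` → cut (S810, F1104). Machine vertices: (67.85,82.81) → (98.81,82.81) → (98.81,17.19) → (67.85,17.19) → (67.85,82.81). Closed: final G1 returns to the first vertex.

**Shape 5** — `<polyline>` open polyline, stroke `#008000` → cut (S810, F1104). Machine vertices: (84.68,75.20) → (121.61,155.88) → (160.20,25.78) → (133.12,78.96). Open path.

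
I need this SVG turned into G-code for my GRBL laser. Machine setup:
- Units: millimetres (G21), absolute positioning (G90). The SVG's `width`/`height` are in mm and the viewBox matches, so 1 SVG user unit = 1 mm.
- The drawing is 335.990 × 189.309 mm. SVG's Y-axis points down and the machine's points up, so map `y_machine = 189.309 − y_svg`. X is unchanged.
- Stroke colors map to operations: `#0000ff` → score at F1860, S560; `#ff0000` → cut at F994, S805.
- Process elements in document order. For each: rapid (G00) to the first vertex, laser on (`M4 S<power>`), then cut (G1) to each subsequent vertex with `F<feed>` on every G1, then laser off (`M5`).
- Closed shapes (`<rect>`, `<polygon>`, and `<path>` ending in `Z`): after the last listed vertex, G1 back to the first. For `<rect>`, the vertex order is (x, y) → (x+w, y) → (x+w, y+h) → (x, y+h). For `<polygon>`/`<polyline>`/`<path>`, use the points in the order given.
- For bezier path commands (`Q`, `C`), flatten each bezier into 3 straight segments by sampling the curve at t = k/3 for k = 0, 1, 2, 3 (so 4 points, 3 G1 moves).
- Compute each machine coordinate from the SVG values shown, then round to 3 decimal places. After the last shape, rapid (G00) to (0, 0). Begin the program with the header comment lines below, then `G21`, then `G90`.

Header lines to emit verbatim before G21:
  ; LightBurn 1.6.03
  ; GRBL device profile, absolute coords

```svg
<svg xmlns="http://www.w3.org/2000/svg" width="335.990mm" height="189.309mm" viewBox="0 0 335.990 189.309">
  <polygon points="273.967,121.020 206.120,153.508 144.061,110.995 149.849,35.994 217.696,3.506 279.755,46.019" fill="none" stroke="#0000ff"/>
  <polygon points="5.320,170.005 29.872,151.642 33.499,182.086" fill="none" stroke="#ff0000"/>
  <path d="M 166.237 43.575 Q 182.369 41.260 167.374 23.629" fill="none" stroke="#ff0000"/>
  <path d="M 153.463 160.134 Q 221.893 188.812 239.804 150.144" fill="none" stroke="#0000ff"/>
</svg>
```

; LightBurn 1.6.03
; GRBL device profile, absolute coords
G21
G90
G00 X273.967 Y68.289
M4 S560
G1 X206.120 Y35.801 F1860
G1 X144.061 Y78.314 F1860
G1 X149.849 Y153.315 F1860
G1 X217.696 Y185.803 F1860
G1 X279.755 Y143.290 F1860
G1 X273.967 Y68.289 F1860
M5
G00 X5.320 Y19.304
M4 S805
G1 X29.872 Y37.667 F994
G1 X33.499 Y7.223 F994
G1 X5.320 Y19.304 F994
M5
G00 X166.237 Y145.734
M4 S805
G1 X173.533 Y148.979 F994
G1 X173.912 Y155.628 F994
G1 X167.374 Y165.680 F994
M5
G00 X153.463 Y29.175
M4 S560
G1 X193.470 Y17.539 F1860
G1 X222.250 Y20.869 F1860
G1 X239.804 Y39.165 F1860
M5
G00 X0.000 Y0.000

Since the viewBox matches the mm dimensions, user units are millimetres directly. The only transform is the Y-flip y_m = 189.309 − y_svg.

Shape 1 is a regular polygon drawn with `<polygon>`. Its stroke #0000ff means score at S560, F1860. After flipping Y the toolpath is (273.967,68.289) → (206.120,35.801) → (144.061,78.314) → (149.849,153.315) → (217.696,185.803) → (279.755,143.290) → (273.967,68.289), returning to the start.

Shape 2 is a regular polygon drawn with `<polygon>`. Its stroke #ff0000 means cut at S805, F994. After flipping Y the toolpath is (5.320,19.304) → (29.872,37.667) → (33.499,7.223) → (5.320,19.304), returning to the start.

Shape 3 is a quadratic bezier drawn with `<path>`. Its stroke #ff0000 means cut at S805, F994. After flipping Y the toolpath is (166.237,145.734) → (173.533,148.979) → (173.912,155.628) → (167.374,165.680).

Shape 4 is a quadratic bezier drawn with `<path>`. Its stroke #0000ff means score at S560, F1860. After flipping Y the toolpath is (153.463,29.175) → (193.470,17.539) → (222.250,20.869) → (239.804,39.165).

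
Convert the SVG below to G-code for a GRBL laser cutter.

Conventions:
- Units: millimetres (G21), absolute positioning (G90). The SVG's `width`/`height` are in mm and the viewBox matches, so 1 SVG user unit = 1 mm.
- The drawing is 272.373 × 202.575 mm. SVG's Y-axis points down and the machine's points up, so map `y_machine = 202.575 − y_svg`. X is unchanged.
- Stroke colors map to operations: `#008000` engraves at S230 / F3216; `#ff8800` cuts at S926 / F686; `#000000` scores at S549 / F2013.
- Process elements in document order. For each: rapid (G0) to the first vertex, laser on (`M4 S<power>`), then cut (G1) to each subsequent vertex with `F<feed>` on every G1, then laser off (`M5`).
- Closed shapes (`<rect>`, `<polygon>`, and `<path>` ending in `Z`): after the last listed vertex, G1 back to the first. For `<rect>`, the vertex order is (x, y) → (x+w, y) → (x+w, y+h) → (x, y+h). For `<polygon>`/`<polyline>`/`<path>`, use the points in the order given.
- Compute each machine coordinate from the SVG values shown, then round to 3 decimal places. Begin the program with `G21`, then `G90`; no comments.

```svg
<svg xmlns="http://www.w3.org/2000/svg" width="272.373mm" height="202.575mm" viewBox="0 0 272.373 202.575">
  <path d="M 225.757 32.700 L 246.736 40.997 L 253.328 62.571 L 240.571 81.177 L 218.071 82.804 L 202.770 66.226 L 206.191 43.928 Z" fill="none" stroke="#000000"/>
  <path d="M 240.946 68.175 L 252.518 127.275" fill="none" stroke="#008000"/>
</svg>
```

viewBox `0 0 272.373 202.575` with mm width/height → 1 unit = 1 mm. Flip: y_m = 202.575 − y_svg.

**Shape 1** — `<path>` regular polygon, stroke `#000000` → score (S549, F2013). Machine vertices: (225.757,169.875) → (246.736,161.578) → (253.328,140.004) → (240.571,121.398) → (218.071,119.771) → (202.770,136.349) → (206.191,158.647) → (225.757,169.875). Closed: final G1 returns to the first vertex.

**Shape 2** — `<path>` line segment, stroke `#008000` → engrave (S230, F3216). Machine vertices: (240.946,134.400) → (252.518,75.300). Open path.

G21
G90
G0 X225.757 Y169.875
M4 S549
G1 X246.736 Y161.578 F2013
G1 X253.328 Y140.004 F2013
G1 X240.571 Y121.398 F2013
G1 X218.071 Y119.771 F2013
G1 X202.770 Y136.349 F2013
G1 X206.191 Y158.647 F2013
G1 X225.757 Y169.875 F2013
M5
G0 X240.946 Y134.400
M4 S230
G1 X252.518 Y75.300 F3216
M5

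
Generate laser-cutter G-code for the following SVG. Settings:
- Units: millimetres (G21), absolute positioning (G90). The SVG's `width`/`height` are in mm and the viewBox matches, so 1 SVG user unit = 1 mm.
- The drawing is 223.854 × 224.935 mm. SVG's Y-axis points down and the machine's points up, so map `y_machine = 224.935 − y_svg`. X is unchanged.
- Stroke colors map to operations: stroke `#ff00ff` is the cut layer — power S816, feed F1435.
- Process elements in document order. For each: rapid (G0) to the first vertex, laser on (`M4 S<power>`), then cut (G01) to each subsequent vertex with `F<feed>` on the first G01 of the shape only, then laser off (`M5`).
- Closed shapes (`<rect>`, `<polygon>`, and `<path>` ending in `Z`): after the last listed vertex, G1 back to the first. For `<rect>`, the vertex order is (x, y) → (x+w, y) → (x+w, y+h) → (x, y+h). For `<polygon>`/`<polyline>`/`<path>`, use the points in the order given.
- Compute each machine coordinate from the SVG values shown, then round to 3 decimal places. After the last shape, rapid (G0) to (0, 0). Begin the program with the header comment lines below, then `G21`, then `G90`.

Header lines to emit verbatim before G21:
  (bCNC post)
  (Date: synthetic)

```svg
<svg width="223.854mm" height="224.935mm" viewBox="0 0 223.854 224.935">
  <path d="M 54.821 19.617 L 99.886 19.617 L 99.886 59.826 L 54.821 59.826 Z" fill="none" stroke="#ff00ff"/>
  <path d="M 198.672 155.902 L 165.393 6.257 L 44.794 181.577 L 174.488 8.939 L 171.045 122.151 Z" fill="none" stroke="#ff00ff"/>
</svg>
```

(bCNC post)
(Date: synthetic)
G21
G90
G0 X54.821 Y205.318
M4 S816
G01 X99.886 Y205.318 F1435
G01 X99.886 Y165.109
G01 X54.821 Y165.109
G01 X54.821 Y205.318
M5
G0 X198.672 Y69.033
M4 S816
G01 X165.393 Y218.678 F1435
G01 X44.794 Y43.358
G01 X174.488 Y215.996
G01 X171.045 Y102.784
G01 X198.672 Y69.033
M5
G0 X0.000 Y0.000

Since the viewBox matches the mm dimensions, user units are millimetres directly. The only transform is the Y-flip y_m = 224.935 − y_svg.

Shape 1 is a rectangle drawn with `<path>`. Its stroke #ff00ff means cut at S816, F1435. After flipping Y the toolpath is (54.821,205.318) → (99.886,205.318) → (99.886,165.109) → (54.821,165.109) → (54.821,205.318), returning to the start.

Shape 2 is a closed polygon drawn with `<path>`. Its stroke #ff00ff means cut at S816, F1435. After flipping Y the toolpath is (198.672,69.033) → (165.393,218.678) → (44.794,43.358) → (174.488,215.996) → (171.045,102.784) → (198.672,69.033), returning to the start.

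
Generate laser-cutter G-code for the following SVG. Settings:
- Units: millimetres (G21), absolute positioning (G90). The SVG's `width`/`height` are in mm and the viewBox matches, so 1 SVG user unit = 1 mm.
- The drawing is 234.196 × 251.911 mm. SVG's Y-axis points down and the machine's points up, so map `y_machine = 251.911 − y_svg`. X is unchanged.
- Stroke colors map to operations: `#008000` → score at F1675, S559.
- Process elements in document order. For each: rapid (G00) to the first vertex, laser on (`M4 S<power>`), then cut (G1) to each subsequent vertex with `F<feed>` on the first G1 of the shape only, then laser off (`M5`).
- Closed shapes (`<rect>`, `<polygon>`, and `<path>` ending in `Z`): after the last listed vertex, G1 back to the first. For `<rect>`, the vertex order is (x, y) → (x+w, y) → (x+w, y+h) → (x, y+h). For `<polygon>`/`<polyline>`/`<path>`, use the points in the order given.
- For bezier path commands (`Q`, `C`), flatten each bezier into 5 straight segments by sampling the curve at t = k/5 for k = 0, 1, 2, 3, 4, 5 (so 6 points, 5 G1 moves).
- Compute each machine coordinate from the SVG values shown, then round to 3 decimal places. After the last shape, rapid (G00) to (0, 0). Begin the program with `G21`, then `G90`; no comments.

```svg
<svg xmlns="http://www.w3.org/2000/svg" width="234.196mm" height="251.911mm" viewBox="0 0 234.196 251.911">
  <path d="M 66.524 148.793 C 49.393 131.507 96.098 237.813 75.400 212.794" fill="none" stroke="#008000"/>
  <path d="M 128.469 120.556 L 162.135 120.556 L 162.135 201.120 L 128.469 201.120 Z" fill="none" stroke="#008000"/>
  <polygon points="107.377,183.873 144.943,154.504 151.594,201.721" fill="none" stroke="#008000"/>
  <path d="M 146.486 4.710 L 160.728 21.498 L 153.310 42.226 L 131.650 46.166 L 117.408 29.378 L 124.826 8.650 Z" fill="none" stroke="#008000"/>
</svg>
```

G21
G90
G00 X66.524 Y103.118
M4 S559
G1 X62.856 Y100.698 F1675
G1 X68.209 Y80.852
G1 X76.283 Y55.816
G1 X80.780 Y37.825
G1 X75.400 Y39.117
M5
G00 X128.469 Y131.355
M4 S559
G1 X162.135 Y131.355 F1675
G1 X162.135 Y50.791
G1 X128.469 Y50.791
G1 X128.469 Y131.355
M5
G00 X107.377 Y68.038
M4 S559
G1 X144.943 Y97.407 F1675
G1 X151.594 Y50.190
G1 X107.377 Y68.038
M5
G00 X146.486 Y247.201
M4 S559
G1 X160.728 Y230.413 F1675
G1 X153.310 Y209.685
G1 X131.650 Y205.745
G1 X117.408 Y222.533
G1 X124.826 Y243.261
G1 X146.486 Y247.201
M5
G00 X0.000 Y0.000

Since the viewBox matches the mm dimensions, user units are millimetres directly. The only transform is the Y-flip y_m = 251.911 − y_svg.

Shape 1 is a cubic bezier drawn with `<path>`. Its stroke #008000 means score at S559, F1675. After flipping Y the toolpath is (66.524,103.118) → (62.856,100.698) → (68.209,80.852) → (76.283,55.816) → (80.780,37.825) → (75.400,39.117).

Shape 2 is a rectangle drawn with `<path>`. Its stroke #008000 means score at S559, F1675. After flipping Y the toolpath is (128.469,131.355) → (162.135,131.355) → (162.135,50.791) → (128.469,50.791) → (128.469,131.355), returning to the start.

Shape 3 is a regular polygon drawn with `<polygon>`. Its stroke #008000 means score at S559, F1675. After flipping Y the toolpath is (107.377,68.038) → (144.943,97.407) → (151.594,50.190) → (107.377,68.038), returning to the start.

Shape 4 is a regular polygon drawn with `<path>`. Its stroke #008000 means score at S559, F1675. After flipping Y the toolpath is (146.486,247.201) → (160.728,230.413) → (153.310,209.685) → (131.650,205.745) → (117.408,222.533) → (124.826,243.261) → (146.486,247.201), returning to the start.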